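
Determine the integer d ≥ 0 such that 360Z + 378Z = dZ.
In the PID Z, (a, b) is generated by gcd(a, b). Compute gcd(378, 360) with the extended Euclidean algorithm, tracking rows (r, s, t) with s·378 + t·360 = r:
  row A: (378, 1, 0)   [1·378 + 0·360 = 378]
  row B: (360, 0, 1)   [0·378 + 1·360 = 360]
  378 = 1·360 + 18   → row C = row A − 1·row B = (18, 1, −1)   [check: 1·378 − 1·360 = 18]
  360 = 20·18 + 0   → remainder 0, stop. gcd = 18 (last nonzero row C).
So gcd(360, 378) = 18, with Bézout identity 1·378 − 1·360 = 18. Containment (⊇): the Bézout identity exhibits 18 as an element of (360, 378), giving (18) ⊆ (360, 378). Containment (⊆): since 18 | 360 and 18 | 378 (360 = 18·20, 378 = 18·21), every Z-linear combination of 360 and 378 is divisible by 18, so (360, 378) ⊆ (18). Therefore (360, 378) = (18), d = 18.

Final answer: (360, 378) = (18); d = 18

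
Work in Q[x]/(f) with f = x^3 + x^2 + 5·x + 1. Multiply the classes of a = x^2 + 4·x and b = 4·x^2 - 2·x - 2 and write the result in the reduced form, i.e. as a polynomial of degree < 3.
a · b ≡ -40·x^2 - 62·x - 10 (mod f(x))

First multiply in Q[x] without reducing: a · b = 4·x^4 + 14·x^3 - 10·x^2 - 8·x. Now divide by f(x) = x^3 + x^2 + 5·x + 1, eliminating the leading term at each step:
  leading term 4·x^4: subtract (4·x)·f(x) = 4·x^4 + 4·x^3 + 20·x^2 + 4·x, leaving 10·x^3 - 30·x^2 - 12·x
  leading term 10·x^3: subtract (10)·f(x) = 10·x^3 + 10·x^2 + 50·x + 10, leaving -40·x^2 - 62·x - 10
The degree is now < 3, so this is the remainder. Hence a · b ≡ -40·x^2 - 62·x - 10 in Q[x]/(f).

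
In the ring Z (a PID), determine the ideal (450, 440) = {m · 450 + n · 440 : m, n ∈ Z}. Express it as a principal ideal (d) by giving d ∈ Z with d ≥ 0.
(450, 440) = (10); d = 10

In the PID Z, (a, b) is generated by gcd(a, b). Compute gcd(450, 440) with the extended Euclidean algorithm, tracking rows (r, s, t) with s·450 + t·440 = r:
  row A: (450, 1, 0)   [1·450 + 0·440 = 450]
  row B: (440, 0, 1)   [0·450 + 1·440 = 440]
  450 = 1·440 + 10   → row C = row A − 1·row B = (10, 1, −1)   [check: 1·450 − 1·440 = 10]
  440 = 44·10 + 0   → remainder 0, stop. gcd = 10 (last nonzero row C).
So gcd(450, 440) = 10, with Bézout identity 1·450 − 1·440 = 10. Containment (⊇): the Bézout identity exhibits 10 as an element of (450, 440), giving (10) ⊆ (450, 440). Containment (⊆): since 10 | 450 and 10 | 440 (450 = 10·45, 440 = 10·44), every Z-linear combination of 450 and 440 is divisible by 10, so (450, 440) ⊆ (10). Therefore (450, 440) = (10), d = 10.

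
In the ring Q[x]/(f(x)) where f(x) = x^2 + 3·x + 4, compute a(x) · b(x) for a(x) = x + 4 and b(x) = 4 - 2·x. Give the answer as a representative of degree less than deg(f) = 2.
First multiply in Q[x] without reducing: a · b = -2·x^2 - 4·x + 16. Now divide by f(x) = x^2 + 3·x + 4, eliminating the leading term at each step:
  leading term -2·x^2: subtract (-2)·f(x) = -2·x^2 - 6·x - 8, leaving 2·x + 24
The degree is now < 2, so this is the remainder. Hence a · b ≡ 2·x + 24 in Q[x]/(f).

Final answer: a · b ≡ 2·x + 24 (mod f(x))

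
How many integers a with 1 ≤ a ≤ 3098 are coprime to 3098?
1548

The number of a ∈ {1, ..., 3098} with gcd(a, 3098) = 1 is by definition Euler's totient φ(3098). φ is multiplicative, with φ(p^e) = p^e − p^(e−1). Factorise 3098 = 2 · 1549. Then
  φ(3098) = (2 − 1) · (1549 − 1) = 1 · 1548 = 1548.
So there are 1548 such integers.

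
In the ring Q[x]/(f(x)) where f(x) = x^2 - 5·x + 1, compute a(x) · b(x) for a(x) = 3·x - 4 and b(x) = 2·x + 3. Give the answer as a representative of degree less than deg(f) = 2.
a · b ≡ 31·x - 18 (mod f(x))

First multiply in Q[x] without reducing: a · b = 6·x^2 + x - 12. Now divide by f(x) = x^2 - 5·x + 1, eliminating the leading term at each step:
  leading term 6·x^2: subtract (6)·f(x) = 6·x^2 - 30·x + 6, leaving 31·x - 18
The degree is now < 2, so this is the remainder. Hence a · b ≡ 31·x - 18 in Q[x]/(f).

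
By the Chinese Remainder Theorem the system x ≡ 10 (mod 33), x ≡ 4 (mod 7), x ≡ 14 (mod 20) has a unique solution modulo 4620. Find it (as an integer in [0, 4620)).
x ≡ 3574 (mod 4620); the representative in [0, 4620) is 3574

The moduli 33, 7, 20 are pairwise coprime, so by the CRT there is a unique solution mod 33·7·20 = 4620.
Solve by successive substitution. Start with x ≡ 10 (mod 33).
  Combine with x ≡ 4 (mod 7): write x = 10 + 33·t and require 10 + 33·t ≡ 4 (mod 7), i.e. 33·t ≡ 4 − 10 ≡ 1 (mod 7). Since 33^(−1) ≡ 3 (mod 7) (33 ≡ 5 (mod 7)), t ≡ 3·1 ≡ 3 (mod 7). So x ≡ 10 + 33·3 = 109 (mod 231).
  Combine with x ≡ 14 (mod 20): write x = 109 + 231·t and require 109 + 231·t ≡ 14 (mod 20), i.e. 231·t ≡ 14 − 109 ≡ 5 (mod 20). Since 231^(−1) ≡ 11 (mod 20) (231 ≡ 11 (mod 20)), t ≡ 11·5 ≡ 15 (mod 20). So x ≡ 109 + 231·15 = 3574 (mod 4620).
Unique solution in [0, 4620): x = 3574.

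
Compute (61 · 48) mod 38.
2

Reduce the factors first: 61 ≡ 23, 48 ≡ 10 (mod 38), so 61 · 48 ≡ 23 · 10 (mod 38). 23 · 10 = 230. Dividing by 38: 230 = 6·38 + 2. So (61 · 48) mod 38 = 2.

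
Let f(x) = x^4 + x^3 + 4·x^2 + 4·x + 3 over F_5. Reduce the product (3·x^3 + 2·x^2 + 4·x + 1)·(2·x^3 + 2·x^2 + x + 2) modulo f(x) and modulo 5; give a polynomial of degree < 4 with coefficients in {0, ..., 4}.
a · b ≡ x^3 + 3·x^2 + 4·x + 1 (mod f(x))

Multiply as integer polynomials: a · b = 6·x^6 + 10·x^5 + 15·x^4 + 18·x^3 + 10·x^2 + 9·x + 2. Reducing coefficients mod 5: a · b ≡ x^6 + 3·x^3 + 4·x + 2. Now divide by f(x) = x^4 + x^3 + 4·x^2 + 4·x + 3 in F_5[x], eliminating the leading term at each step:
  leading term x^6: subtract (x^2)·f(x) = x^6 + x^5 + 4·x^4 + 4·x^3 + 3·x^2, leaving 4·x^5 + x^4 + 4·x^3 + 2·x^2 + 4·x + 2 (coefficients mod 5)
  leading term 4·x^5: subtract (4·x)·f(x) = 4·x^5 + 4·x^4 + x^3 + x^2 + 2·x, leaving 2·x^4 + 3·x^3 + x^2 + 2·x + 2 (coefficients mod 5)
  leading term 2·x^4: subtract (2)·f(x) = 2·x^4 + 2·x^3 + 3·x^2 + 3·x + 1, leaving x^3 + 3·x^2 + 4·x + 1 (coefficients mod 5)
The degree is now < 4, so this is the remainder. Hence a · b ≡ x^3 + 3·x^2 + 4·x + 1 in F_5[x]/(f).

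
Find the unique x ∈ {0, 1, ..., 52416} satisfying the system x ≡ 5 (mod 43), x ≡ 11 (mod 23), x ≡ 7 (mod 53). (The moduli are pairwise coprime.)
The moduli 43, 23, 53 are pairwise coprime, so by the CRT there is a unique solution mod 43·23·53 = 52417.
Solve by successive substitution. Start with x ≡ 5 (mod 43).
  Combine with x ≡ 11 (mod 23): write x = 5 + 43·t and require 5 + 43·t ≡ 11 (mod 23), i.e. 43·t ≡ 11 − 5 ≡ 6 (mod 23). Since 43^(−1) ≡ 15 (mod 23) (43 ≡ 20 (mod 23)), t ≡ 15·6 ≡ 21 (mod 23). So x ≡ 5 + 43·21 = 908 (mod 989).
  Combine with x ≡ 7 (mod 53): write x = 908 + 989·t and require 908 + 989·t ≡ 7 (mod 53), i.e. 989·t ≡ 7 − 908 ≡ 0 (mod 53). Since 989^(−1) ≡ 50 (mod 53) (989 ≡ 35 (mod 53)), t ≡ 50·0 ≡ 0 (mod 53). So x ≡ 908 + 989·0 = 908 (mod 52417).
Unique solution in [0, 52417): x = 908.

Final answer: x ≡ 908 (mod 52417); the representative in [0, 52417) is 908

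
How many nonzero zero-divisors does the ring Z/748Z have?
Z/748Z has 427 nonzero zero-divisors

In Z/748Z each nonzero element is either a unit (gcd with 748 is 1) or a zero-divisor (gcd > 1). The number of units is φ(748): factorise 748 = 2^2 · 11 · 17, so φ(748) = (2^2 − 2^1) · (11 − 1) · (17 − 1) = 2 · 10 · 16 = 320. The nonzero elements number 748 − 1 = 747. Hence the nonzero zero-divisors number 747 − 320 = 427.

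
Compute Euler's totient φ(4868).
φ is multiplicative, with φ(p^e) = p^e − p^(e−1). Factorise 4868 = 2^2 · 1217. Then
  φ(4868) = (2^2 − 2^1) · (1217 − 1) = 2 · 1216 = 2432.

Final answer: φ(4868) = 2432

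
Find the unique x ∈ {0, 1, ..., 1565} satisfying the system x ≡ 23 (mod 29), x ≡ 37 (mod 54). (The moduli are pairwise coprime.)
x ≡ 1009 (mod 1566); the representative in [0, 1566) is 1009

The moduli 29, 54 are pairwise coprime, so by the CRT there is a unique solution mod 29·54 = 1566.
Solve by successive substitution. Start with x ≡ 23 (mod 29).
  Combine with x ≡ 37 (mod 54): write x = 23 + 29·t and require 23 + 29·t ≡ 37 (mod 54), i.e. 29·t ≡ 37 − 23 ≡ 14 (mod 54). Since 29^(−1) ≡ 41 (mod 54), t ≡ 41·14 ≡ 34 (mod 54). So x ≡ 23 + 29·34 = 1009 (mod 1566).
Unique solution in [0, 1566): x = 1009.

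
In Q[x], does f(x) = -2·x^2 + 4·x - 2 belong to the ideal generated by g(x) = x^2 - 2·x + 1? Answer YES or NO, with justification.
YES

In Q[x] the ideal (g) consists of all multiples of g, so f ∈ (g) iff g | f, i.e. iff the remainder of f on division by g is 0. Divide f by g (g is monic, so eliminate the leading term of the running remainder at each step):
  leading term -2·x^2: subtract (-2)·g(x) = -2·x^2 + 4·x - 2, leaving 0
The remainder is 0, so f(x) = g(x) · h(x) with h(x) = -2. Hence g | f, i.e. f ∈ (g).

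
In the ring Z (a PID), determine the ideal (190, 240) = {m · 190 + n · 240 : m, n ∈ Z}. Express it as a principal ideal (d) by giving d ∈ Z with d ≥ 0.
In the PID Z, (a, b) is generated by gcd(a, b). Compute gcd(240, 190) with the extended Euclidean algorithm, tracking rows (r, s, t) with s·240 + t·190 = r:
  row A: (240, 1, 0)   [1·240 + 0·190 = 240]
  row B: (190, 0, 1)   [0·240 + 1·190 = 190]
  240 = 1·190 + 50   → row C = row A − 1·row B = (50, 1, −1)   [check: 1·240 − 1·190 = 50]
  190 = 3·50 + 40   → row D = row B − 3·row C = (40, −3, 4)   [check: −3·240 + 4·190 = 40]
  50 = 1·40 + 10   → row E = row C − 1·row D = (10, 4, −5)   [check: 4·240 − 5·190 = 10]
  40 = 4·10 + 0   → remainder 0, stop. gcd = 10 (last nonzero row E).
So gcd(190, 240) = 10, with Bézout identity 4·240 − 5·190 = 10. Containment (⊇): the Bézout identity exhibits 10 as an element of (190, 240), giving (10) ⊆ (190, 240). Containment (⊆): since 10 | 190 and 10 | 240 (190 = 10·19, 240 = 10·24), every Z-linear combination of 190 and 240 is divisible by 10, so (190, 240) ⊆ (10). Therefore (190, 240) = (10), d = 10.

Final answer: (190, 240) = (10); d = 10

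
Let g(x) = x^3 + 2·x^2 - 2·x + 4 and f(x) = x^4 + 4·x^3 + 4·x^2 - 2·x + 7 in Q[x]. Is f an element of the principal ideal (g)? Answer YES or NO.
In Q[x] the ideal (g) consists of all multiples of g, so f ∈ (g) iff g | f, i.e. iff the remainder of f on division by g is 0. Divide f by g (g is monic, so eliminate the leading term of the running remainder at each step):
  leading term x^4: subtract (x)·g(x) = x^4 + 2·x^3 - 2·x^2 + 4·x, leaving 2·x^3 + 6·x^2 - 6·x + 7
  leading term 2·x^3: subtract (2)·g(x) = 2·x^3 + 4·x^2 - 4·x + 8, leaving 2·x^2 - 2·x - 1
The remainder r(x) = 2·x^2 - 2·x - 1 ≠ 0 (and deg r < deg g), so g ∤ f, i.e. f ∉ (g).

Final answer: NO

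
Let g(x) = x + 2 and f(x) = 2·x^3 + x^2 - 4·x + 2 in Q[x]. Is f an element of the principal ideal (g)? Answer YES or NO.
In Q[x] the ideal (g) consists of all multiples of g, so f ∈ (g) iff g | f, i.e. iff the remainder of f on division by g is 0. Divide f by g (g is monic, so eliminate the leading term of the running remainder at each step):
  leading term 2·x^3: subtract (2·x^2)·g(x) = 2·x^3 + 4·x^2, leaving -3·x^2 - 4·x + 2
  leading term -3·x^2: subtract (-3·x)·g(x) = -3·x^2 - 6·x, leaving 2·x + 2
  leading term 2·x: subtract (2)·g(x) = 2·x + 4, leaving -2
The remainder r(x) = -2 ≠ 0 (and deg r < deg g), so g ∤ f, i.e. f ∉ (g).

Final answer: NO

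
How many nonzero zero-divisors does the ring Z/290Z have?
Z/290Z has 177 nonzero zero-divisors

In Z/290Z each nonzero element is either a unit (gcd with 290 is 1) or a zero-divisor (gcd > 1). The number of units is φ(290): factorise 290 = 2 · 5 · 29, so φ(290) = (2 − 1) · (5 − 1) · (29 − 1) = 1 · 4 · 28 = 112. The nonzero elements number 290 − 1 = 289. Hence the nonzero zero-divisors number 289 − 112 = 177.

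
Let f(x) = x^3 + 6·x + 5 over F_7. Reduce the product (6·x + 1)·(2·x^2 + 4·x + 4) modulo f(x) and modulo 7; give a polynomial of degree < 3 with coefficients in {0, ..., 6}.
a · b ≡ 5·x^2 + 5·x (mod f(x))

Multiply as integer polynomials: a · b = 12·x^3 + 26·x^2 + 28·x + 4. Reducing coefficients mod 7: a · b ≡ 5·x^3 + 5·x^2 + 4. Now divide by f(x) = x^3 + 6·x + 5 in F_7[x], eliminating the leading term at each step:
  leading term 5·x^3: subtract (5)·f(x) = 5·x^3 + 2·x + 4, leaving 5·x^2 + 5·x (coefficients mod 7)
The degree is now < 3, so this is the remainder. Hence a · b ≡ 5·x^2 + 5·x in F_7[x]/(f).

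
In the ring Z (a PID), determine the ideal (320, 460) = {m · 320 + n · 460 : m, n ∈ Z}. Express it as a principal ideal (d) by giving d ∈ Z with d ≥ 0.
(320, 460) = (20); d = 20

In the PID Z, (a, b) is generated by gcd(a, b). Compute gcd(460, 320) with the extended Euclidean algorithm, tracking rows (r, s, t) with s·460 + t·320 = r:
  row A: (460, 1, 0)   [1·460 + 0·320 = 460]
  row B: (320, 0, 1)   [0·460 + 1·320 = 320]
  460 = 1·320 + 140   → row C = row A − 1·row B = (140, 1, −1)   [check: 1·460 − 1·320 = 140]
  320 = 2·140 + 40   → row D = row B − 2·row C = (40, −2, 3)   [check: −2·460 + 3·320 = 40]
  140 = 3·40 + 20   → row E = row C − 3·row D = (20, 7, −10)   [check: 7·460 − 10·320 = 20]
  40 = 2·20 + 0   → remainder 0, stop. gcd = 20 (last nonzero row E).
So gcd(320, 460) = 20, with Bézout identity 7·460 − 10·320 = 20. Containment (⊇): the Bézout identity exhibits 20 as an element of (320, 460), giving (20) ⊆ (320, 460). Containment (⊆): since 20 | 320 and 20 | 460 (320 = 20·16, 460 = 20·23), every Z-linear combination of 320 and 460 is divisible by 20, so (320, 460) ⊆ (20). Therefore (320, 460) = (20), d = 20.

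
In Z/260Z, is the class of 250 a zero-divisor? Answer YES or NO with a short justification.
gcd(250, 260) = 10 > 1, so 250 is not a unit in Z/260Z. In Z/nZ every nonzero non-unit is a zero-divisor: explicitly, take b = 260/gcd = 26 ≠ 0 (mod 260); then 250·26 = 6500 = 25·260, i.e. 250·26 ≡ 0 (mod 260). So 250 is a zero-divisor.

Final answer: YES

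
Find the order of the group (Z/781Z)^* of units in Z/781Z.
(Z/781Z)^* consists of the classes a with gcd(a, 781) = 1, so its order is φ(781). φ is multiplicative, with φ(p^e) = p^e − p^(e−1). Factorise 781 = 11 · 71. Then
  φ(781) = (11 − 1) · (71 − 1) = 10 · 70 = 700.
Thus |(Z/781Z)^*| = 700.

Final answer: |(Z/781Z)^*| = 700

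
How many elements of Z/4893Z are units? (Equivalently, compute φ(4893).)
An element a ∈ Z/4893Z is a unit iff gcd(a, 4893) = 1, so the number of units is φ(4893). φ is multiplicative, with φ(p^e) = p^e − p^(e−1). Factorise 4893 = 3 · 7 · 233. Then
  φ(4893) = (3 − 1) · (7 − 1) · (233 − 1) = 2 · 6 · 232 = 2784.

Final answer: Z/4893Z has φ(4893) = 2784 units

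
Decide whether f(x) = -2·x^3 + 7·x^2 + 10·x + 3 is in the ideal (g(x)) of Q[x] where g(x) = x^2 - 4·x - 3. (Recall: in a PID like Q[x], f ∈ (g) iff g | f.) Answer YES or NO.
In Q[x] the ideal (g) consists of all multiples of g, so f ∈ (g) iff g | f, i.e. iff the remainder of f on division by g is 0. Divide f by g (g is monic, so eliminate the leading term of the running remainder at each step):
  leading term -2·x^3: subtract (-2·x)·g(x) = -2·x^3 + 8·x^2 + 6·x, leaving -x^2 + 4·x + 3
  leading term -x^2: subtract (-1)·g(x) = -x^2 + 4·x + 3, leaving 0
The remainder is 0, so f(x) = g(x) · h(x) with h(x) = -2·x - 1. Hence g | f, i.e. f ∈ (g).

Final answer: YES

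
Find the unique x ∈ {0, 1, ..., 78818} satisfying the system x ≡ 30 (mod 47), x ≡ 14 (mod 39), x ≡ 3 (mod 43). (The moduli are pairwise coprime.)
The moduli 47, 39, 43 are pairwise coprime, so by the CRT there is a unique solution mod 47·39·43 = 78819.
Solve by successive substitution. Start with x ≡ 30 (mod 47).
  Combine with x ≡ 14 (mod 39): write x = 30 + 47·t and require 30 + 47·t ≡ 14 (mod 39), i.e. 47·t ≡ 14 − 30 ≡ 23 (mod 39). Since 47^(−1) ≡ 5 (mod 39) (47 ≡ 8 (mod 39)), t ≡ 5·23 ≡ 37 (mod 39). So x ≡ 30 + 47·37 = 1769 (mod 1833).
  Combine with x ≡ 3 (mod 43): write x = 1769 + 1833·t and require 1769 + 1833·t ≡ 3 (mod 43), i.e. 1833·t ≡ 3 − 1769 ≡ 40 (mod 43). Since 1833^(−1) ≡ 8 (mod 43) (1833 ≡ 27 (mod 43)), t ≡ 8·40 ≡ 19 (mod 43). So x ≡ 1769 + 1833·19 = 36596 (mod 78819).
Unique solution in [0, 78819): x = 36596.

Final answer: x ≡ 36596 (mod 78819); the representative in [0, 78819) is 36596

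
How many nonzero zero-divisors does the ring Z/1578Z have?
Z/1578Z has 1053 nonzero zero-divisors

In Z/1578Z each nonzero element is either a unit (gcd with 1578 is 1) or a zero-divisor (gcd > 1). The number of units is φ(1578): factorise 1578 = 2 · 3 · 263, so φ(1578) = (2 − 1) · (3 − 1) · (263 − 1) = 1 · 2 · 262 = 524. The nonzero elements number 1578 − 1 = 1577. Hence the nonzero zero-divisors number 1577 − 524 = 1053.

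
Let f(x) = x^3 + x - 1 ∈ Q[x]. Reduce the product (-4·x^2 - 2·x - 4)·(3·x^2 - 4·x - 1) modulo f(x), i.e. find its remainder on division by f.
a · b ≡ 12·x^2 - 4·x + 14 (mod f(x))

First multiply in Q[x] without reducing: a · b = -12·x^4 + 10·x^3 + 18·x + 4. Now divide by f(x) = x^3 + x - 1, eliminating the leading term at each step:
  leading term -12·x^4: subtract (-12·x)·f(x) = -12·x^4 - 12·x^2 + 12·x, leaving 10·x^3 + 12·x^2 + 6·x + 4
  leading term 10·x^3: subtract (10)·f(x) = 10·x^3 + 10·x - 10, leaving 12·x^2 - 4·x + 14
The degree is now < 3, so this is the remainder. Hence a · b ≡ 12·x^2 - 4·x + 14 in Q[x]/(f).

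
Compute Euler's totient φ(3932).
φ is multiplicative, with φ(p^e) = p^e − p^(e−1). Factorise 3932 = 2^2 · 983. Then
  φ(3932) = (2^2 − 2^1) · (983 − 1) = 2 · 982 = 1964.

Final answer: φ(3932) = 1964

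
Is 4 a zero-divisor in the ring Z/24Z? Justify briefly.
YES

gcd(4, 24) = 4 > 1, so 4 is not a unit in Z/24Z. In Z/nZ every nonzero non-unit is a zero-divisor: explicitly, take b = 24/gcd = 6 ≠ 0 (mod 24); then 4·6 = 24 = 1·24, i.e. 4·6 ≡ 0 (mod 24). So 4 is a zero-divisor.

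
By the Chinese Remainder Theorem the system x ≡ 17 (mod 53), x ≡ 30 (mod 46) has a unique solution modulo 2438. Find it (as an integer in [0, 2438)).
The moduli 53, 46 are pairwise coprime, so by the CRT there is a unique solution mod 53·46 = 2438.
Solve by successive substitution. Start with x ≡ 17 (mod 53).
  Combine with x ≡ 30 (mod 46): write x = 17 + 53·t and require 17 + 53·t ≡ 30 (mod 46), i.e. 53·t ≡ 30 − 17 ≡ 13 (mod 46). Since 53^(−1) ≡ 33 (mod 46) (53 ≡ 7 (mod 46)), t ≡ 33·13 ≡ 15 (mod 46). So x ≡ 17 + 53·15 = 812 (mod 2438).
Unique solution in [0, 2438): x = 812.

Final answer: x ≡ 812 (mod 2438); the representative in [0, 2438) is 812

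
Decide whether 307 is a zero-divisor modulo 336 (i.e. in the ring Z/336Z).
gcd(307, 336) = 1, so 307 is a unit in Z/336Z (it has a multiplicative inverse). A unit cannot be a zero-divisor: if 307·b ≡ 0 then multiplying both sides by 307^(−1) gives b ≡ 0. So 307 is not a zero-divisor.

Final answer: NO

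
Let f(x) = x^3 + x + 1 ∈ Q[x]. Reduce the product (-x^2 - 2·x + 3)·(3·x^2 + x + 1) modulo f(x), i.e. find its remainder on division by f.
a · b ≡ 9·x^2 + 11·x + 10 (mod f(x))

First multiply in Q[x] without reducing: a · b = -3·x^4 - 7·x^3 + 6·x^2 + x + 3. Now divide by f(x) = x^3 + x + 1, eliminating the leading term at each step:
  leading term -3·x^4: subtract (-3·x)·f(x) = -3·x^4 - 3·x^2 - 3·x, leaving -7·x^3 + 9·x^2 + 4·x + 3
  leading term -7·x^3: subtract (-7)·f(x) = -7·x^3 - 7·x - 7, leaving 9·x^2 + 11·x + 10
The degree is now < 3, so this is the remainder. Hence a · b ≡ 9·x^2 + 11·x + 10 in Q[x]/(f).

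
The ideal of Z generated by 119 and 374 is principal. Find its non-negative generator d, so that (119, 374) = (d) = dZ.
In the PID Z, (a, b) is generated by gcd(a, b). Compute gcd(374, 119) with the extended Euclidean algorithm, tracking rows (r, s, t) with s·374 + t·119 = r:
  row A: (374, 1, 0)   [1·374 + 0·119 = 374]
  row B: (119, 0, 1)   [0·374 + 1·119 = 119]
  374 = 3·119 + 17   → row C = row A − 3·row B = (17, 1, −3)   [check: 1·374 − 3·119 = 17]
  119 = 7·17 + 0   → remainder 0, stop. gcd = 17 (last nonzero row C).
So gcd(119, 374) = 17, with Bézout identity 1·374 − 3·119 = 17. Containment (⊇): the Bézout identity exhibits 17 as an element of (119, 374), giving (17) ⊆ (119, 374). Containment (⊆): since 17 | 119 and 17 | 374 (119 = 17·7, 374 = 17·22), every Z-linear combination of 119 and 374 is divisible by 17, so (119, 374) ⊆ (17). Therefore (119, 374) = (17), d = 17.

Final answer: (119, 374) = (17); d = 17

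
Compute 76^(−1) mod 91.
Apply the extended Euclidean algorithm to (91, 76), tracking rows (r, s, t) with s·91 + t·76 = r. Each division r_prev = q·r_cur + r_new produces the new row as (previous row) − q·(current row):
  row A: (91, 1, 0)   [1·91 + 0·76 = 91]
  row B: (76, 0, 1)   [0·91 + 1·76 = 76]
  91 = 1·76 + 15   → row C = row A − 1·row B = (15, 1, −1)   [check: 1·91 − 1·76 = 15]
  76 = 5·15 + 1   → row D = row B − 5·row C = (1, −5, 6)   [check: −5·91 + 6·76 = 1]
  15 = 15·1 + 0   → remainder 0, stop. gcd = 1 (last nonzero row D).
The gcd is 1, so 76 is invertible mod 91. The last nonzero row gives −5·91 + 6·76 = 1, so t = 6. So 76^(−1) ≡ 6 (mod 91). Verify: 76 · 6 = 456 ≡ 1 (mod 91). ✓

Final answer: 76^(−1) ≡ 6 (mod 91)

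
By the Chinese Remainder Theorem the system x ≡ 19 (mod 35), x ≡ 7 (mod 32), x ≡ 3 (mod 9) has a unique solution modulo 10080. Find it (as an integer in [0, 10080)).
x ≡ 4359 (mod 10080); the representative in [0, 10080) is 4359

The moduli 35, 32, 9 are pairwise coprime, so by the CRT there is a unique solution mod 35·32·9 = 10080.
Solve by successive substitution. Start with x ≡ 19 (mod 35).
  Combine with x ≡ 7 (mod 32): write x = 19 + 35·t and require 19 + 35·t ≡ 7 (mod 32), i.e. 35·t ≡ 7 − 19 ≡ 20 (mod 32). Since 35^(−1) ≡ 11 (mod 32) (35 ≡ 3 (mod 32)), t ≡ 11·20 ≡ 28 (mod 32). So x ≡ 19 + 35·28 = 999 (mod 1120).
  Combine with x ≡ 3 (mod 9): write x = 999 + 1120·t and require 999 + 1120·t ≡ 3 (mod 9), i.e. 1120·t ≡ 3 − 999 ≡ 3 (mod 9). Since 1120^(−1) ≡ 7 (mod 9) (1120 ≡ 4 (mod 9)), t ≡ 7·3 ≡ 3 (mod 9). So x ≡ 999 + 1120·3 = 4359 (mod 10080).
Unique solution in [0, 10080): x = 4359.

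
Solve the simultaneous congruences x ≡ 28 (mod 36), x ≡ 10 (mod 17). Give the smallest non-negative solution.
The moduli 36, 17 are pairwise coprime, so by the CRT there is a unique solution mod 36·17 = 612.
Solve by successive substitution. Start with x ≡ 28 (mod 36).
  Combine with x ≡ 10 (mod 17): write x = 28 + 36·t and require 28 + 36·t ≡ 10 (mod 17), i.e. 36·t ≡ 10 − 28 ≡ 16 (mod 17). Since 36^(−1) ≡ 9 (mod 17) (36 ≡ 2 (mod 17)), t ≡ 9·16 ≡ 8 (mod 17). So x ≡ 28 + 36·8 = 316 (mod 612).
Unique solution in [0, 612): x = 316.

Final answer: x ≡ 316 (mod 612); the representative in [0, 612) is 316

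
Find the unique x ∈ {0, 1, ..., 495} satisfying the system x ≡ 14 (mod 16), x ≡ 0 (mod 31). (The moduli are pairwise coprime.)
The moduli 16, 31 are pairwise coprime, so by the CRT there is a unique solution mod 16·31 = 496.
Solve by successive substitution. Start with x ≡ 14 (mod 16).
  Combine with x ≡ 0 (mod 31): write x = 14 + 16·t and require 14 + 16·t ≡ 0 (mod 31), i.e. 16·t ≡ 0 − 14 ≡ 17 (mod 31). Since 16^(−1) ≡ 2 (mod 31), t ≡ 2·17 ≡ 3 (mod 31). So x ≡ 14 + 16·3 = 62 (mod 496).
Unique solution in [0, 496): x = 62.

Final answer: x ≡ 62 (mod 496); the representative in [0, 496) is 62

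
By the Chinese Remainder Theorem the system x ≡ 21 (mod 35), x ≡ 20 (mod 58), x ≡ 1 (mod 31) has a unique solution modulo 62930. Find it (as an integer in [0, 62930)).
x ≡ 62776 (mod 62930); the representative in [0, 62930) is 62776

The moduli 35, 58, 31 are pairwise coprime, so by the CRT there is a unique solution mod 35·58·31 = 62930.
Solve by successive substitution. Start with x ≡ 21 (mod 35).
  Combine with x ≡ 20 (mod 58): write x = 21 + 35·t and require 21 + 35·t ≡ 20 (mod 58), i.e. 35·t ≡ 20 − 21 ≡ 57 (mod 58). Since 35^(−1) ≡ 5 (mod 58), t ≡ 5·57 ≡ 53 (mod 58). So x ≡ 21 + 35·53 = 1876 (mod 2030).
  Combine with x ≡ 1 (mod 31): write x = 1876 + 2030·t and require 1876 + 2030·t ≡ 1 (mod 31), i.e. 2030·t ≡ 1 − 1876 ≡ 16 (mod 31). Since 2030^(−1) ≡ 29 (mod 31) (2030 ≡ 15 (mod 31)), t ≡ 29·16 ≡ 30 (mod 31). So x ≡ 1876 + 2030·30 = 62776 (mod 62930).
Unique solution in [0, 62930): x = 62776.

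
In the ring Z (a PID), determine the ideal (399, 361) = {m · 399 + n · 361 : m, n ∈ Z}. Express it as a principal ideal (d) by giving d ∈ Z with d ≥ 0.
(399, 361) = (19); d = 19

In the PID Z, (a, b) is generated by gcd(a, b). Compute gcd(399, 361) with the extended Euclidean algorithm, tracking rows (r, s, t) with s·399 + t·361 = r:
  row A: (399, 1, 0)   [1·399 + 0·361 = 399]
  row B: (361, 0, 1)   [0·399 + 1·361 = 361]
  399 = 1·361 + 38   → row C = row A − 1·row B = (38, 1, −1)   [check: 1·399 − 1·361 = 38]
  361 = 9·38 + 19   → row D = row B − 9·row C = (19, −9, 10)   [check: −9·399 + 10·361 = 19]
  38 = 2·19 + 0   → remainder 0, stop. gcd = 19 (last nonzero row D).
So gcd(399, 361) = 19, with Bézout identity −9·399 + 10·361 = 19. Containment (⊇): the Bézout identity exhibits 19 as an element of (399, 361), giving (19) ⊆ (399, 361). Containment (⊆): since 19 | 399 and 19 | 361 (399 = 19·21, 361 = 19·19), every Z-linear combination of 399 and 361 is divisible by 19, so (399, 361) ⊆ (19). Therefore (399, 361) = (19), d = 19.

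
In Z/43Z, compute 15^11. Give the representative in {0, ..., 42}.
31

Use repeated squaring. Binary(11) = 1011. Walk through the bits of the exponent 11 left-to-right: at each bit after the leading one, square the running value, then multiply by 15 if the bit is 1 (always reducing mod 43):
  bit 1 = 1 (leading): start with 15.
  bit 2 = 0: square 15^2 = 225 ≡ 10 (mod 43).
  bit 3 = 1: square 10^2 = 100 ≡ 14; bit is 1, so multiply 14·15 = 210 ≡ 38 (mod 43).
  bit 4 = 1: square 38^2 = 1444 ≡ 25; bit is 1, so multiply 25·15 = 375 ≡ 31 (mod 43).
Final value: 15^11 ≡ 31 (mod 43).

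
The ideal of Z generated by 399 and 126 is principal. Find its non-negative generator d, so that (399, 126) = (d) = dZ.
In the PID Z, (a, b) is generated by gcd(a, b). Compute gcd(399, 126) with the extended Euclidean algorithm, tracking rows (r, s, t) with s·399 + t·126 = r:
  row A: (399, 1, 0)   [1·399 + 0·126 = 399]
  row B: (126, 0, 1)   [0·399 + 1·126 = 126]
  399 = 3·126 + 21   → row C = row A − 3·row B = (21, 1, −3)   [check: 1·399 − 3·126 = 21]
  126 = 6·21 + 0   → remainder 0, stop. gcd = 21 (last nonzero row C).
So gcd(399, 126) = 21, with Bézout identity 1·399 − 3·126 = 21. Containment (⊇): the Bézout identity exhibits 21 as an element of (399, 126), giving (21) ⊆ (399, 126). Containment (⊆): since 21 | 399 and 21 | 126 (399 = 21·19, 126 = 21·6), every Z-linear combination of 399 and 126 is divisible by 21, so (399, 126) ⊆ (21). Therefore (399, 126) = (21), d = 21.

Final answer: (399, 126) = (21); d = 21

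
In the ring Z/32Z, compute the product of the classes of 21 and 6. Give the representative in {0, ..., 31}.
30

Both factors are already reduced mod 32. 21 · 6 = 126. Dividing by 32: 126 = 3·32 + 30. So (21 · 6) mod 32 = 30.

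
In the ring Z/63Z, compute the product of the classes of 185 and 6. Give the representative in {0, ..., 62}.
Reduce the factors first: 185 ≡ 59 (mod 63), so 185 · 6 ≡ 59 · 6 (mod 63). 59 · 6 = 354. Dividing by 63: 354 = 5·63 + 39. So (185 · 6) mod 63 = 39.

Final answer: 39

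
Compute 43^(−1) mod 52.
43^(−1) ≡ 23 (mod 52)

Apply the extended Euclidean algorithm to (52, 43), tracking rows (r, s, t) with s·52 + t·43 = r. Each division r_prev = q·r_cur + r_new produces the new row as (previous row) − q·(current row):
  row A: (52, 1, 0)   [1·52 + 0·43 = 52]
  row B: (43, 0, 1)   [0·52 + 1·43 = 43]
  52 = 1·43 + 9   → row C = row A − 1·row B = (9, 1, −1)   [check: 1·52 − 1·43 = 9]
  43 = 4·9 + 7   → row D = row B − 4·row C = (7, −4, 5)   [check: −4·52 + 5·43 = 7]
  9 = 1·7 + 2   → row E = row C − 1·row D = (2, 5, −6)   [check: 5·52 − 6·43 = 2]
  7 = 3·2 + 1   → row F = row D − 3·row E = (1, −19, 23)   [check: −19·52 + 23·43 = 1]
  2 = 2·1 + 0   → remainder 0, stop. gcd = 1 (last nonzero row F).
The gcd is 1, so 43 is invertible mod 52. The last nonzero row gives −19·52 + 23·43 = 1, so t = 23. So 43^(−1) ≡ 23 (mod 52). Verify: 43 · 23 = 989 ≡ 1 (mod 52). ✓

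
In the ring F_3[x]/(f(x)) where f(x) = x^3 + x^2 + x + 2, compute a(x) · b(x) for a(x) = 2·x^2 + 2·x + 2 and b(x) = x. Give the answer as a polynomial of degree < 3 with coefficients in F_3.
a · b ≡ 2 (mod f(x))

Multiply as integer polynomials: a · b = 2·x^3 + 2·x^2 + 2·x. Reducing coefficients mod 3: a · b ≡ 2·x^3 + 2·x^2 + 2·x. Now divide by f(x) = x^3 + x^2 + x + 2 in F_3[x], eliminating the leading term at each step:
  leading term 2·x^3: subtract (2)·f(x) = 2·x^3 + 2·x^2 + 2·x + 1, leaving 2 (coefficients mod 3)
The degree is now < 3, so this is the remainder. Hence a · b ≡ 2 in F_3[x]/(f).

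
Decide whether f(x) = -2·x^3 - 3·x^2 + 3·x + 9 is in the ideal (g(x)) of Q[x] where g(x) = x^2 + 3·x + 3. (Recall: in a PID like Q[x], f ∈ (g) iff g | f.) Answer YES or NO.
In Q[x] the ideal (g) consists of all multiples of g, so f ∈ (g) iff g | f, i.e. iff the remainder of f on division by g is 0. Divide f by g (g is monic, so eliminate the leading term of the running remainder at each step):
  leading term -2·x^3: subtract (-2·x)·g(x) = -2·x^3 - 6·x^2 - 6·x, leaving 3·x^2 + 9·x + 9
  leading term 3·x^2: subtract (3)·g(x) = 3·x^2 + 9·x + 9, leaving 0
The remainder is 0, so f(x) = g(x) · h(x) with h(x) = 3 - 2·x. Hence g | f, i.e. f ∈ (g).

Final answer: YES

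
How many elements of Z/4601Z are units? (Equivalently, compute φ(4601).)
Z/4601Z has φ(4601) = 4452 units

An element a ∈ Z/4601Z is a unit iff gcd(a, 4601) = 1, so the number of units is φ(4601). φ is multiplicative, with φ(p^e) = p^e − p^(e−1). Factorise 4601 = 43 · 107. Then
  φ(4601) = (43 − 1) · (107 − 1) = 42 · 106 = 4452.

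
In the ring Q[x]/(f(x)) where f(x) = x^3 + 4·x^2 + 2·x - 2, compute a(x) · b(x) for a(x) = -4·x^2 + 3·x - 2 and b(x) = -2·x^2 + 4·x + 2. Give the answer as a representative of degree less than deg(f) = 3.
First multiply in Q[x] without reducing: a · b = 8·x^4 - 22·x^3 + 8·x^2 - 2·x - 4. Now divide by f(x) = x^3 + 4·x^2 + 2·x - 2, eliminating the leading term at each step:
  leading term 8·x^4: subtract (8·x)·f(x) = 8·x^4 + 32·x^3 + 16·x^2 - 16·x, leaving -54·x^3 - 8·x^2 + 14·x - 4
  leading term -54·x^3: subtract (-54)·f(x) = -54·x^3 - 216·x^2 - 108·x + 108, leaving 208·x^2 + 122·x - 112
The degree is now < 3, so this is the remainder. Hence a · b ≡ 208·x^2 + 122·x - 112 in Q[x]/(f).

Final answer: a · b ≡ 208·x^2 + 122·x - 112 (mod f(x))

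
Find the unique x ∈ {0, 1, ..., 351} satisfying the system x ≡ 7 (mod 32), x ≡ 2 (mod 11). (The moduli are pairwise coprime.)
The moduli 32, 11 are pairwise coprime, so by the CRT there is a unique solution mod 32·11 = 352.
Solve by successive substitution. Start with x ≡ 7 (mod 32).
  Combine with x ≡ 2 (mod 11): write x = 7 + 32·t and require 7 + 32·t ≡ 2 (mod 11), i.e. 32·t ≡ 2 − 7 ≡ 6 (mod 11). Since 32^(−1) ≡ 10 (mod 11) (32 ≡ 10 (mod 11)), t ≡ 10·6 ≡ 5 (mod 11). So x ≡ 7 + 32·5 = 167 (mod 352).
Unique solution in [0, 352): x = 167.

Final answer: x ≡ 167 (mod 352); the representative in [0, 352) is 167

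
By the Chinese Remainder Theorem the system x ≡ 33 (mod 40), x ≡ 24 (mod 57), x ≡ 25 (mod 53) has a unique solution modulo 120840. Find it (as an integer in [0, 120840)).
x ≡ 89913 (mod 120840); the representative in [0, 120840) is 89913

The moduli 40, 57, 53 are pairwise coprime, so by the CRT there is a unique solution mod 40·57·53 = 120840.
Solve by successive substitution. Start with x ≡ 33 (mod 40).
  Combine with x ≡ 24 (mod 57): write x = 33 + 40·t and require 33 + 40·t ≡ 24 (mod 57), i.e. 40·t ≡ 24 − 33 ≡ 48 (mod 57). Since 40^(−1) ≡ 10 (mod 57), t ≡ 10·48 ≡ 24 (mod 57). So x ≡ 33 + 40·24 = 993 (mod 2280).
  Combine with x ≡ 25 (mod 53): write x = 993 + 2280·t and require 993 + 2280·t ≡ 25 (mod 53), i.e. 2280·t ≡ 25 − 993 ≡ 39 (mod 53). Since 2280^(−1) ≡ 1 (mod 53) (2280 ≡ 1 (mod 53)), t ≡ 1·39 ≡ 39 (mod 53). So x ≡ 993 + 2280·39 = 89913 (mod 120840).
Unique solution in [0, 120840): x = 89913.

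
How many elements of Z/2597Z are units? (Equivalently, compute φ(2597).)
An element a ∈ Z/2597Z is a unit iff gcd(a, 2597) = 1, so the number of units is φ(2597). φ is multiplicative, with φ(p^e) = p^e − p^(e−1). Factorise 2597 = 7^2 · 53. Then
  φ(2597) = (7^2 − 7^1) · (53 − 1) = 42 · 52 = 2184.

Final answer: Z/2597Z has φ(2597) = 2184 units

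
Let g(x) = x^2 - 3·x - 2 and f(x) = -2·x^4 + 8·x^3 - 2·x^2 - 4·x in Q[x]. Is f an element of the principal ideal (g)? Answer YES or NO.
In Q[x] the ideal (g) consists of all multiples of g, so f ∈ (g) iff g | f, i.e. iff the remainder of f on division by g is 0. Divide f by g (g is monic, so eliminate the leading term of the running remainder at each step):
  leading term -2·x^4: subtract (-2·x^2)·g(x) = -2·x^4 + 6·x^3 + 4·x^2, leaving 2·x^3 - 6·x^2 - 4·x
  leading term 2·x^3: subtract (2·x)·g(x) = 2·x^3 - 6·x^2 - 4·x, leaving 0
The remainder is 0, so f(x) = g(x) · h(x) with h(x) = -2·x^2 + 2·x. Hence g | f, i.e. f ∈ (g).

Final answer: YES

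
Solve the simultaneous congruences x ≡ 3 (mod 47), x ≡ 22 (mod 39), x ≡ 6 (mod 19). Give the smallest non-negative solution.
x ≡ 28297 (mod 34827); the representative in [0, 34827) is 28297

The moduli 47, 39, 19 are pairwise coprime, so by the CRT there is a unique solution mod 47·39·19 = 34827.
Solve by successive substitution. Start with x ≡ 3 (mod 47).
  Combine with x ≡ 22 (mod 39): write x = 3 + 47·t and require 3 + 47·t ≡ 22 (mod 39), i.e. 47·t ≡ 22 − 3 ≡ 19 (mod 39). Since 47^(−1) ≡ 5 (mod 39) (47 ≡ 8 (mod 39)), t ≡ 5·19 ≡ 17 (mod 39). So x ≡ 3 + 47·17 = 802 (mod 1833).
  Combine with x ≡ 6 (mod 19): write x = 802 + 1833·t and require 802 + 1833·t ≡ 6 (mod 19), i.e. 1833·t ≡ 6 − 802 ≡ 2 (mod 19). Since 1833^(−1) ≡ 17 (mod 19) (1833 ≡ 9 (mod 19)), t ≡ 17·2 ≡ 15 (mod 19). So x ≡ 802 + 1833·15 = 28297 (mod 34827).
Unique solution in [0, 34827): x = 28297.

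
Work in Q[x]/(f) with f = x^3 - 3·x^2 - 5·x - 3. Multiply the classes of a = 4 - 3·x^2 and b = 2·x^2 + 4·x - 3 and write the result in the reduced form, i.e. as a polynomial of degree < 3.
a · b ≡ -103·x^2 - 152·x - 102 (mod f(x))

First multiply in Q[x] without reducing: a · b = -6·x^4 - 12·x^3 + 17·x^2 + 16·x - 12. Now divide by f(x) = x^3 - 3·x^2 - 5·x - 3, eliminating the leading term at each step:
  leading term -6·x^4: subtract (-6·x)·f(x) = -6·x^4 + 18·x^3 + 30·x^2 + 18·x, leaving -30·x^3 - 13·x^2 - 2·x - 12
  leading term -30·x^3: subtract (-30)·f(x) = -30·x^3 + 90·x^2 + 150·x + 90, leaving -103·x^2 - 152·x - 102
The degree is now < 3, so this is the remainder. Hence a · b ≡ -103·x^2 - 152·x - 102 in Q[x]/(f).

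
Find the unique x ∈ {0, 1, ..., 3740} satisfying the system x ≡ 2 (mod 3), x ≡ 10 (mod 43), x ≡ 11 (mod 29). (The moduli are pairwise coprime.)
x ≡ 3665 (mod 3741); the representative in [0, 3741) is 3665

The moduli 3, 43, 29 are pairwise coprime, so by the CRT there is a unique solution mod 3·43·29 = 3741.
Solve by successive substitution. Start with x ≡ 2 (mod 3).
  Combine with x ≡ 10 (mod 43): write x = 2 + 3·t and require 2 + 3·t ≡ 10 (mod 43), i.e. 3·t ≡ 10 − 2 ≡ 8 (mod 43). Since 3^(−1) ≡ 29 (mod 43), t ≡ 29·8 ≡ 17 (mod 43). So x ≡ 2 + 3·17 = 53 (mod 129).
  Combine with x ≡ 11 (mod 29): write x = 53 + 129·t and require 53 + 129·t ≡ 11 (mod 29), i.e. 129·t ≡ 11 − 53 ≡ 16 (mod 29). Since 129^(−1) ≡ 9 (mod 29) (129 ≡ 13 (mod 29)), t ≡ 9·16 ≡ 28 (mod 29). So x ≡ 53 + 129·28 = 3665 (mod 3741).
Unique solution in [0, 3741): x = 3665.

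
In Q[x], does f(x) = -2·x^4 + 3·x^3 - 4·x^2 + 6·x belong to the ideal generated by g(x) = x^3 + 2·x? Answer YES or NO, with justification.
In Q[x] the ideal (g) consists of all multiples of g, so f ∈ (g) iff g | f, i.e. iff the remainder of f on division by g is 0. Divide f by g (g is monic, so eliminate the leading term of the running remainder at each step):
  leading term -2·x^4: subtract (-2·x)·g(x) = -2·x^4 - 4·x^2, leaving 3·x^3 + 6·x
  leading term 3·x^3: subtract (3)·g(x) = 3·x^3 + 6·x, leaving 0
The remainder is 0, so f(x) = g(x) · h(x) with h(x) = 3 - 2·x. Hence g | f, i.e. f ∈ (g).

Final answer: YES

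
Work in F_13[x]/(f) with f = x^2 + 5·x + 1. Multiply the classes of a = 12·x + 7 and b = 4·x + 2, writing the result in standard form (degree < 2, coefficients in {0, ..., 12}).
Multiply as integer polynomials: a · b = 48·x^2 + 52·x + 14. Reducing coefficients mod 13: a · b ≡ 9·x^2 + 1. Now divide by f(x) = x^2 + 5·x + 1 in F_13[x], eliminating the leading term at each step:
  leading term 9·x^2: subtract (9)·f(x) = 9·x^2 + 6·x + 9, leaving 7·x + 5 (coefficients mod 13)
The degree is now < 2, so this is the remainder. Hence a · b ≡ 7·x + 5 in F_13[x]/(f).

Final answer: a · b ≡ 7·x + 5 (mod f(x))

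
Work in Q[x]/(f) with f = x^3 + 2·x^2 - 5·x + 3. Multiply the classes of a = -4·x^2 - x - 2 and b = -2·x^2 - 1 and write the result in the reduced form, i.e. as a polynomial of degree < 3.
a · b ≡ 76·x^2 - 93·x + 44 (mod f(x))

First multiply in Q[x] without reducing: a · b = 8·x^4 + 2·x^3 + 8·x^2 + x + 2. Now divide by f(x) = x^3 + 2·x^2 - 5·x + 3, eliminating the leading term at each step:
  leading term 8·x^4: subtract (8·x)·f(x) = 8·x^4 + 16·x^3 - 40·x^2 + 24·x, leaving -14·x^3 + 48·x^2 - 23·x + 2
  leading term -14·x^3: subtract (-14)·f(x) = -14·x^3 - 28·x^2 + 70·x - 42, leaving 76·x^2 - 93·x + 44
The degree is now < 3, so this is the remainder. Hence a · b ≡ 76·x^2 - 93·x + 44 in Q[x]/(f).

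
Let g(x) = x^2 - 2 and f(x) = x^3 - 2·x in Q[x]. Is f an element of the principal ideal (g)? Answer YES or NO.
In Q[x] the ideal (g) consists of all multiples of g, so f ∈ (g) iff g | f, i.e. iff the remainder of f on division by g is 0. Divide f by g (g is monic, so eliminate the leading term of the running remainder at each step):
  leading term x^3: subtract (x)·g(x) = x^3 - 2·x, leaving 0
The remainder is 0, so f(x) = g(x) · h(x) with h(x) = x. Hence g | f, i.e. f ∈ (g).

Final answer: YES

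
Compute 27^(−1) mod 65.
Apply the extended Euclidean algorithm to (65, 27), tracking rows (r, s, t) with s·65 + t·27 = r. Each division r_prev = q·r_cur + r_new produces the new row as (previous row) − q·(current row):
  row A: (65, 1, 0)   [1·65 + 0·27 = 65]
  row B: (27, 0, 1)   [0·65 + 1·27 = 27]
  65 = 2·27 + 11   → row C = row A − 2·row B = (11, 1, −2)   [check: 1·65 − 2·27 = 11]
  27 = 2·11 + 5   → row D = row B − 2·row C = (5, −2, 5)   [check: −2·65 + 5·27 = 5]
  11 = 2·5 + 1   → row E = row C − 2·row D = (1, 5, −12)   [check: 5·65 − 12·27 = 1]
  5 = 5·1 + 0   → remainder 0, stop. gcd = 1 (last nonzero row E).
The gcd is 1, so 27 is invertible mod 65. The last nonzero row gives 5·65 − 12·27 = 1, so t = −12. So 27^(−1) ≡ −12 ≡ 53 (mod 65). Verify: 27 · 53 = 1431 ≡ 1 (mod 65). ✓

Final answer: 27^(−1) ≡ 53 (mod 65)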